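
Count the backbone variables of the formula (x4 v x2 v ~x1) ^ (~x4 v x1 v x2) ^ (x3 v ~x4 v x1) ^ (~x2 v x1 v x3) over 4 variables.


Find all satisfying assignments: 10 model(s).
Check which variables have the same value in every model.
No variable is fixed across all models.
Backbone size = 0.

0


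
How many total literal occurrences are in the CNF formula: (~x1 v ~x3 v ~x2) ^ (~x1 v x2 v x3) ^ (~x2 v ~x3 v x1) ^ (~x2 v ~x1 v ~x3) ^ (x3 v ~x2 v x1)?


Clause lengths: 3, 3, 3, 3, 3.
Sum = 3 + 3 + 3 + 3 + 3 = 15.

15


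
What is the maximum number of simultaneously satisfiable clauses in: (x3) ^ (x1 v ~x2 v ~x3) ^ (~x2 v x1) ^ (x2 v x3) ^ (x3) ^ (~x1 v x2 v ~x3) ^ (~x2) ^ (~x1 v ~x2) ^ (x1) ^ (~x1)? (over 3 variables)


Enumerate all 8 truth assignments.
For each, count how many of the 10 clauses are satisfied.
The formula is not fully satisfiable, so the maximum is below 10.
Maximum simultaneously satisfiable clauses = 9.

9


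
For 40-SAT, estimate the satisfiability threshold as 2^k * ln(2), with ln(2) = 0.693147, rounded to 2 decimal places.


Using the asymptotic formula: threshold ~ 2^k * ln(2).
2^40 = 1099511627776.
1099511627776 * 0.693147 = 762123186258.05.

762123186258.05


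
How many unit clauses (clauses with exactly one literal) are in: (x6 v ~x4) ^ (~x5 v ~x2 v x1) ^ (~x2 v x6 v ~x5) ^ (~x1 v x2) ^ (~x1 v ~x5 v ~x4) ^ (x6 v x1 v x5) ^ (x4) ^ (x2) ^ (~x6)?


A unit clause contains exactly one literal.
Unit clauses found: (x4), (x2), (~x6).
Count = 3.

3


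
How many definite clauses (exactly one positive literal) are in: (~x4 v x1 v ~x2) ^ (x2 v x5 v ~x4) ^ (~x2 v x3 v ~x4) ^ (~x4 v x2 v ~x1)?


A definite clause has exactly one positive literal.
Clause 1: 1 positive -> definite
Clause 2: 2 positive -> not definite
Clause 3: 1 positive -> definite
Clause 4: 1 positive -> definite
Definite clause count = 3.

3


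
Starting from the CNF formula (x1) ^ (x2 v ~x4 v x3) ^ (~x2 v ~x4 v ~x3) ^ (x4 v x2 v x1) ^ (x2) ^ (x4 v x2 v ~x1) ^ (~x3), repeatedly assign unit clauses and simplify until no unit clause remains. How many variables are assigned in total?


Unit propagation repeatedly assigns the literal in any unit clause, then simplifies.
Assignments in order: x1 = T, x2 = T, x3 = F.
No further unit clauses remain.
Total variables assigned = 3.

3


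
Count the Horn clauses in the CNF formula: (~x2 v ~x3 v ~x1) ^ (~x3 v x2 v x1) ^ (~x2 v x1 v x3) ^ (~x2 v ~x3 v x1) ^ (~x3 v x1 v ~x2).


A Horn clause has at most one positive literal.
Clause 1: 0 positive lit(s) -> Horn
Clause 2: 2 positive lit(s) -> not Horn
Clause 3: 2 positive lit(s) -> not Horn
Clause 4: 1 positive lit(s) -> Horn
Clause 5: 1 positive lit(s) -> Horn
Total Horn clauses = 3.

3


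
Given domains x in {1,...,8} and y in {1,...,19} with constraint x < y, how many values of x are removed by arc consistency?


For the constraint x < y, x needs a supporting value in y's domain.
x can be at most 18 (one less than y's maximum).
Valid x values from domain: 8 out of 8.
Pruned = 8 - 8 = 0.

0


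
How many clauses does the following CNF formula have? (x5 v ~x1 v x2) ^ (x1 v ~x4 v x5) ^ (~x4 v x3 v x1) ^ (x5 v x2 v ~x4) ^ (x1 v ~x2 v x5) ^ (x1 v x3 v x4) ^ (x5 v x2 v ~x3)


Each group enclosed in parentheses joined by ^ is one clause.
Counting the conjuncts: 7 clauses.

7


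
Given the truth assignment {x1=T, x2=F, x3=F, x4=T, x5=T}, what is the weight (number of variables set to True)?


The weight is the number of variables assigned True.
True variables: x1, x4, x5.
Weight = 3.

3


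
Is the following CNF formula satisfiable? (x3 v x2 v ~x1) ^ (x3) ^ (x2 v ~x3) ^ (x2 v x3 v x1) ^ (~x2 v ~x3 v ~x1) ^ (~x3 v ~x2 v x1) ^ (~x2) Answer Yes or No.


Check all 8 possible truth assignments.
Number of satisfying assignments found: 0.
The formula is unsatisfiable.

No


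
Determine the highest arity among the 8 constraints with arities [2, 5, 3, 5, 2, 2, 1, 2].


The arities are: 2, 5, 3, 5, 2, 2, 1, 2.
Scan for the maximum value.
Maximum arity = 5.

5


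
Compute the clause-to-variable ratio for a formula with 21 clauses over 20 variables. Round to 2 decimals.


Clause-to-variable ratio = clauses / variables.
21 / 20 = 1.05.

1.05


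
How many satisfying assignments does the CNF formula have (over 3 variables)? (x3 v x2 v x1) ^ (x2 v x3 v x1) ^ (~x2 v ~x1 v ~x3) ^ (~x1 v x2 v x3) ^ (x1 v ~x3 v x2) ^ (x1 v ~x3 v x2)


Enumerate all 8 truth assignments over 3 variables.
Test each against every clause.
Satisfying assignments found: 4.

4


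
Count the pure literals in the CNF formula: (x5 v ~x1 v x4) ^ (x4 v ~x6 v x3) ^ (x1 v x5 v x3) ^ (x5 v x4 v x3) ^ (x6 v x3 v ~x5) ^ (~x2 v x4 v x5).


A pure literal appears in only one polarity across all clauses.
Pure literals: x2 (negative only), x3 (positive only), x4 (positive only).
Count = 3.

3


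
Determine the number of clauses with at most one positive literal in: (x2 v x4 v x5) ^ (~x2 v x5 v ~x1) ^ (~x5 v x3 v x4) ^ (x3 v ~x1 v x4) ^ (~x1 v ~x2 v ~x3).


A Horn clause has at most one positive literal.
Clause 1: 3 positive lit(s) -> not Horn
Clause 2: 1 positive lit(s) -> Horn
Clause 3: 2 positive lit(s) -> not Horn
Clause 4: 2 positive lit(s) -> not Horn
Clause 5: 0 positive lit(s) -> Horn
Total Horn clauses = 2.

2


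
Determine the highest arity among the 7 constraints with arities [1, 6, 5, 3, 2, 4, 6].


The arities are: 1, 6, 5, 3, 2, 4, 6.
Scan for the maximum value.
Maximum arity = 6.

6


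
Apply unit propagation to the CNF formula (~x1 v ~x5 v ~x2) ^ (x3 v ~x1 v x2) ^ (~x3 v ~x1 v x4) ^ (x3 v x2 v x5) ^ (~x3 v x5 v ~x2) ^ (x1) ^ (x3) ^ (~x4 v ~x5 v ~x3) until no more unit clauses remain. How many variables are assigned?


Unit propagation repeatedly assigns the literal in any unit clause, then simplifies.
Assignments in order: x1 = T, x3 = T, x4 = T, x5 = F, x2 = F.
No further unit clauses remain.
Total variables assigned = 5.

5


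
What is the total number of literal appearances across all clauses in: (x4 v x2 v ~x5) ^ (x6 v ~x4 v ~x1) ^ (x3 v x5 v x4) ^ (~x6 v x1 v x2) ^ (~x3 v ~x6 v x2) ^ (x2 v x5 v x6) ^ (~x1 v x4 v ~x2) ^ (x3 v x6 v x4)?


Clause lengths: 3, 3, 3, 3, 3, 3, 3, 3.
Sum = 3 + 3 + 3 + 3 + 3 + 3 + 3 + 3 = 24.

24


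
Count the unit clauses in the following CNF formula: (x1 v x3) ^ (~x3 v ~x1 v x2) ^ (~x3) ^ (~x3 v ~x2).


A unit clause contains exactly one literal.
Unit clauses found: (~x3).
Count = 1.

1


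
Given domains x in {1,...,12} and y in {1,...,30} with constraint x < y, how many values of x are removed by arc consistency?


For the constraint x < y, x needs a supporting value in y's domain.
x can be at most 29 (one less than y's maximum).
Valid x values from domain: 12 out of 12.
Pruned = 12 - 12 = 0.

0


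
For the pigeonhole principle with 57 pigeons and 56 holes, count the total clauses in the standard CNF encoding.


The PHP encoding has two parts:
1) At-least-one-hole clauses: 57 (one per pigeon, each with 56 literals).
2) At-most-one-pigeon-per-hole clauses: 56 holes * C(57,2) = 56 * 1596 = 89376.
Total clauses = 57 + 89376 = 89433.

89433


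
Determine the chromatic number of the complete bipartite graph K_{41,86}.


K_{41,86} is bipartite by definition: the two parts are independent sets, with every edge crossing between them.
Color all vertices in one part with color 1 and all vertices in the other part with color 2.
Since the graph has at least one edge, one color does not suffice.
Chromatic number = 2.

2


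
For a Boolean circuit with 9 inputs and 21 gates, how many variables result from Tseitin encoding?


The Tseitin transformation introduces one auxiliary variable per gate.
Total variables = inputs + gates = 9 + 21 = 30.

30


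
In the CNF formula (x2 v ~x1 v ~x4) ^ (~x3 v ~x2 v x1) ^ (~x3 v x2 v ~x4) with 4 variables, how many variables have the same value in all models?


Find all satisfying assignments: 11 model(s).
Check which variables have the same value in every model.
No variable is fixed across all models.
Backbone size = 0.

0


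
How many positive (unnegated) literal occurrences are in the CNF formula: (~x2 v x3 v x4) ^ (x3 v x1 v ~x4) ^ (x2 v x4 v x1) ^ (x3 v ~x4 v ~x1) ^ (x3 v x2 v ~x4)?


Scan each clause for unnegated literals.
Clause 1: 2 positive; Clause 2: 2 positive; Clause 3: 3 positive; Clause 4: 1 positive; Clause 5: 2 positive.
Total positive literal occurrences = 10.

10


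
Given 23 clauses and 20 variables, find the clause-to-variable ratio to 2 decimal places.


Clause-to-variable ratio = clauses / variables.
23 / 20 = 1.15.

1.15


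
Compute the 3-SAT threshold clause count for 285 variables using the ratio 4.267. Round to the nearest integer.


The 3-SAT phase transition occurs at approximately 4.267 clauses per variable.
m = 4.267 * 285 = 1216.095.
Rounded to nearest integer: 1216.

1216


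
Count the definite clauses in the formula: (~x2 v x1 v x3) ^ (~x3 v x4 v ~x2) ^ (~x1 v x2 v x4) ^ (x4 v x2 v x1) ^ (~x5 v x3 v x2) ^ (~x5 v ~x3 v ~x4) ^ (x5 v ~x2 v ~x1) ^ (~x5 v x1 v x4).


A definite clause has exactly one positive literal.
Clause 1: 2 positive -> not definite
Clause 2: 1 positive -> definite
Clause 3: 2 positive -> not definite
Clause 4: 3 positive -> not definite
Clause 5: 2 positive -> not definite
Clause 6: 0 positive -> not definite
Clause 7: 1 positive -> definite
Clause 8: 2 positive -> not definite
Definite clause count = 2.

2


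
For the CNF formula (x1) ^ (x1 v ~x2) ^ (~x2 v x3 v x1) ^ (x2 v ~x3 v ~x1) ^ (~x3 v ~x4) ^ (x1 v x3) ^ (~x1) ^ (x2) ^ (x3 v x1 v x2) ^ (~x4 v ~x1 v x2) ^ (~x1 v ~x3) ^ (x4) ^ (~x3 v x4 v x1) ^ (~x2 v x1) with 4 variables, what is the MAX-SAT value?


Enumerate all 16 truth assignments.
For each, count how many of the 14 clauses are satisfied.
The formula is not fully satisfiable, so the maximum is below 14.
Maximum simultaneously satisfiable clauses = 13.

13


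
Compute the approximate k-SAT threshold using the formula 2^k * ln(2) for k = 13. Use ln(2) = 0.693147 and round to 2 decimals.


Using the asymptotic formula: threshold ~ 2^k * ln(2).
2^13 = 8192.
8192 * 0.693147 = 5678.26.

5678.26


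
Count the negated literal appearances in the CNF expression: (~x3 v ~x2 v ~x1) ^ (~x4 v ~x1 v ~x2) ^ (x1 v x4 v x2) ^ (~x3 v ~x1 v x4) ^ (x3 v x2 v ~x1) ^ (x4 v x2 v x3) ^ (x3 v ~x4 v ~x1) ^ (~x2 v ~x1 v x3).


Scan each clause for negated literals.
Clause 1: 3 negative; Clause 2: 3 negative; Clause 3: 0 negative; Clause 4: 2 negative; Clause 5: 1 negative; Clause 6: 0 negative; Clause 7: 2 negative; Clause 8: 2 negative.
Total negative literal occurrences = 13.

13


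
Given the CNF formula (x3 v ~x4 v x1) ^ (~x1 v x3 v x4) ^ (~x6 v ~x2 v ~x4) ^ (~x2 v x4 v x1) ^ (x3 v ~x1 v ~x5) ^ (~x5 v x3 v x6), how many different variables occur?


Identify each distinct variable in the formula.
Variables found: x1, x2, x3, x4, x5, x6.
Total distinct variables = 6.

6


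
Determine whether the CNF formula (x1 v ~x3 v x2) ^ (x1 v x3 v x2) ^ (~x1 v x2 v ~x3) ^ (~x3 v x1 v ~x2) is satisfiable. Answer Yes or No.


Check all 8 possible truth assignments.
Number of satisfying assignments found: 4.
The formula is satisfiable.

Yes


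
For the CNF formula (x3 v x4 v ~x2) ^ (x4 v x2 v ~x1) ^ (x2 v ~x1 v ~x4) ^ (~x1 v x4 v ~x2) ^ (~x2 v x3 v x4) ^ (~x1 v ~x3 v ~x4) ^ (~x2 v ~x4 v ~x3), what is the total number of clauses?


Each group enclosed in parentheses joined by ^ is one clause.
Counting the conjuncts: 7 clauses.

7


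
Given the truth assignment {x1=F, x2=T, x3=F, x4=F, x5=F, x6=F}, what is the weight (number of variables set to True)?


The weight is the number of variables assigned True.
True variables: x2.
Weight = 1.

1


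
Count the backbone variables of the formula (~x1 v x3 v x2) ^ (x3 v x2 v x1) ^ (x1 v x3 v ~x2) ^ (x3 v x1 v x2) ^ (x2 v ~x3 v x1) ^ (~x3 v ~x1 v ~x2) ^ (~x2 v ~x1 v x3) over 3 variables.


Find all satisfying assignments: 2 model(s).
Check which variables have the same value in every model.
Fixed variables: x3=T.
Backbone size = 1.

1


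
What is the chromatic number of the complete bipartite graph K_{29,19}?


K_{29,19} is bipartite by definition: the two parts are independent sets, with every edge crossing between them.
Color all vertices in one part with color 1 and all vertices in the other part with color 2.
Since the graph has at least one edge, one color does not suffice.
Chromatic number = 2.

2


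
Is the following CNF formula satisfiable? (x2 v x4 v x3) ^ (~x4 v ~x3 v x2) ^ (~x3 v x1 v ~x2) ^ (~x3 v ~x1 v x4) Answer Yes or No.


Check all 16 possible truth assignments.
Number of satisfying assignments found: 8.
The formula is satisfiable.

Yes


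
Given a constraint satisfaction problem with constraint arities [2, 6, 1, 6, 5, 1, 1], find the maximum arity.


The arities are: 2, 6, 1, 6, 5, 1, 1.
Scan for the maximum value.
Maximum arity = 6.

6


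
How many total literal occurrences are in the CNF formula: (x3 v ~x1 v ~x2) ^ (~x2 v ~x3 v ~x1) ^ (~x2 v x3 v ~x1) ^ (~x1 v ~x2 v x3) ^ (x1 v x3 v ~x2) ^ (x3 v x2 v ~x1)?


Clause lengths: 3, 3, 3, 3, 3, 3.
Sum = 3 + 3 + 3 + 3 + 3 + 3 = 18.

18


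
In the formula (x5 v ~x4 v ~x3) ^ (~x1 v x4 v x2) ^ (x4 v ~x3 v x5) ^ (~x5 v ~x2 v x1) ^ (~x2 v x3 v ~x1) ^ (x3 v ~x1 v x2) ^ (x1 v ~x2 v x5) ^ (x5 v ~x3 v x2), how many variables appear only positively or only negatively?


A pure literal appears in only one polarity across all clauses.
No pure literals found.
Count = 0.

0


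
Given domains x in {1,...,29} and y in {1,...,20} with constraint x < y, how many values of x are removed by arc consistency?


For the constraint x < y, x needs a supporting value in y's domain.
x can be at most 19 (one less than y's maximum).
Valid x values from domain: 19 out of 29.
Pruned = 29 - 19 = 10.

10


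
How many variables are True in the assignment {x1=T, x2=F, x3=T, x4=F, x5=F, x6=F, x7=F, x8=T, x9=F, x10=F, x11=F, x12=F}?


The weight is the number of variables assigned True.
True variables: x1, x3, x8.
Weight = 3.

3


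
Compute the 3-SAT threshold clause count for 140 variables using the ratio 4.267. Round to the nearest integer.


The 3-SAT phase transition occurs at approximately 4.267 clauses per variable.
m = 4.267 * 140 = 597.38.
Rounded to nearest integer: 597.

597


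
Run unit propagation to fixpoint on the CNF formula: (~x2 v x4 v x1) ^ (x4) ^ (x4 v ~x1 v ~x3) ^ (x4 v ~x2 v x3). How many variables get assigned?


Unit propagation repeatedly assigns the literal in any unit clause, then simplifies.
Assignments in order: x4 = T.
No further unit clauses remain.
Total variables assigned = 1.

1


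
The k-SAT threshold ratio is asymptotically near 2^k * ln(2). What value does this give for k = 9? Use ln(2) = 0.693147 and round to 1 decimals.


Using the asymptotic formula: threshold ~ 2^k * ln(2).
2^9 = 512.
512 * 0.693147 = 354.9.

354.9


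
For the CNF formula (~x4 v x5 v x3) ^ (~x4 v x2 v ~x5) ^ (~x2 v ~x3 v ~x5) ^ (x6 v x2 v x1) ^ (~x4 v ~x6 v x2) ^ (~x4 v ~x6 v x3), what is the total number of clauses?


Each group enclosed in parentheses joined by ^ is one clause.
Counting the conjuncts: 6 clauses.

6


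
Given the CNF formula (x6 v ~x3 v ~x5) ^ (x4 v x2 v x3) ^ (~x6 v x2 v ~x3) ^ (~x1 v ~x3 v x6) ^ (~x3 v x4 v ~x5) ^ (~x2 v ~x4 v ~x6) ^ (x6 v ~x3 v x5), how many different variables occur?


Identify each distinct variable in the formula.
Variables found: x1, x2, x3, x4, x5, x6.
Total distinct variables = 6.

6


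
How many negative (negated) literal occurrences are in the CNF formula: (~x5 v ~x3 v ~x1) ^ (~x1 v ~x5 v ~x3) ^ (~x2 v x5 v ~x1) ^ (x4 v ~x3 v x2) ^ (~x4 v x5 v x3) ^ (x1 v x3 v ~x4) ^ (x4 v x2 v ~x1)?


Scan each clause for negated literals.
Clause 1: 3 negative; Clause 2: 3 negative; Clause 3: 2 negative; Clause 4: 1 negative; Clause 5: 1 negative; Clause 6: 1 negative; Clause 7: 1 negative.
Total negative literal occurrences = 12.

12


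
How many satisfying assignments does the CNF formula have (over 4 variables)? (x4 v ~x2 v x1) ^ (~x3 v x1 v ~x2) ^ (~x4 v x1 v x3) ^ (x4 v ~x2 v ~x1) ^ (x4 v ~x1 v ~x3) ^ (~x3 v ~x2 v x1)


Enumerate all 16 truth assignments over 4 variables.
Test each against every clause.
Satisfying assignments found: 8.

8


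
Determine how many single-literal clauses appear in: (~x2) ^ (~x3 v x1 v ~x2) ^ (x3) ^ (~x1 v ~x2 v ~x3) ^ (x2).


A unit clause contains exactly one literal.
Unit clauses found: (~x2), (x3), (x2).
Count = 3.

3


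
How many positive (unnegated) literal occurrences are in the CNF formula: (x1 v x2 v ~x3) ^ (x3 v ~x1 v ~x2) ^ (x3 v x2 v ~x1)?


Scan each clause for unnegated literals.
Clause 1: 2 positive; Clause 2: 1 positive; Clause 3: 2 positive.
Total positive literal occurrences = 5.

5


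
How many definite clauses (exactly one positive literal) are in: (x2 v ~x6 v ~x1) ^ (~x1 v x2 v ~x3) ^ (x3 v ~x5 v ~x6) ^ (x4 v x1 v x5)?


A definite clause has exactly one positive literal.
Clause 1: 1 positive -> definite
Clause 2: 1 positive -> definite
Clause 3: 1 positive -> definite
Clause 4: 3 positive -> not definite
Definite clause count = 3.

3


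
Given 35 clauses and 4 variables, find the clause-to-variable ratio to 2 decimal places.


Clause-to-variable ratio = clauses / variables.
35 / 4 = 8.75.

8.75


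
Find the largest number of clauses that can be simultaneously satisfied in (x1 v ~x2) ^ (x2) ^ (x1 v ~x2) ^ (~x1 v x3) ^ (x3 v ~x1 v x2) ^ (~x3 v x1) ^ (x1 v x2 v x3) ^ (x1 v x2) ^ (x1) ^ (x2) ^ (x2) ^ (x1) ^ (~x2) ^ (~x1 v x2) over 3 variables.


Enumerate all 8 truth assignments.
For each, count how many of the 14 clauses are satisfied.
The formula is not fully satisfiable, so the maximum is below 14.
Maximum simultaneously satisfiable clauses = 13.

13


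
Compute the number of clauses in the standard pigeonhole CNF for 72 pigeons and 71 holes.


The PHP encoding has two parts:
1) At-least-one-hole clauses: 72 (one per pigeon, each with 71 literals).
2) At-most-one-pigeon-per-hole clauses: 71 holes * C(72,2) = 71 * 2556 = 181476.
Total clauses = 72 + 181476 = 181548.

181548


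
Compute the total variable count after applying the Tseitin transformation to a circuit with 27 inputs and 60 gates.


The Tseitin transformation introduces one auxiliary variable per gate.
Total variables = inputs + gates = 27 + 60 = 87.

87


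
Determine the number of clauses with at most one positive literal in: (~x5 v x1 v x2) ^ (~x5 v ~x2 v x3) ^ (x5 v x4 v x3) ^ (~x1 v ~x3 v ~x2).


A Horn clause has at most one positive literal.
Clause 1: 2 positive lit(s) -> not Horn
Clause 2: 1 positive lit(s) -> Horn
Clause 3: 3 positive lit(s) -> not Horn
Clause 4: 0 positive lit(s) -> Horn
Total Horn clauses = 2.

2


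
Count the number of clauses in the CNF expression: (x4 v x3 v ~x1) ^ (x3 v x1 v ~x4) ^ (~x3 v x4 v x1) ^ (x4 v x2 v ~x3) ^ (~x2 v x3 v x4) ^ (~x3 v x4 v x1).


Each group enclosed in parentheses joined by ^ is one clause.
Counting the conjuncts: 6 clauses.

6


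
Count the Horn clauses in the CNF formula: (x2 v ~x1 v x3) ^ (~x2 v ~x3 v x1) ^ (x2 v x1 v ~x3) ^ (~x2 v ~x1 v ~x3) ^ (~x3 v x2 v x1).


A Horn clause has at most one positive literal.
Clause 1: 2 positive lit(s) -> not Horn
Clause 2: 1 positive lit(s) -> Horn
Clause 3: 2 positive lit(s) -> not Horn
Clause 4: 0 positive lit(s) -> Horn
Clause 5: 2 positive lit(s) -> not Horn
Total Horn clauses = 2.

2


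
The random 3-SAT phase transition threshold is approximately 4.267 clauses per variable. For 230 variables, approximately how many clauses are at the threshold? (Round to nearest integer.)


The 3-SAT phase transition occurs at approximately 4.267 clauses per variable.
m = 4.267 * 230 = 981.41.
Rounded to nearest integer: 981.

981


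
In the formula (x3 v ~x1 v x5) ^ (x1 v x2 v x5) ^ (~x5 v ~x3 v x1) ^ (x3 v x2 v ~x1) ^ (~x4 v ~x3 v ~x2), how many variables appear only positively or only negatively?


A pure literal appears in only one polarity across all clauses.
Pure literals: x4 (negative only).
Count = 1.

1


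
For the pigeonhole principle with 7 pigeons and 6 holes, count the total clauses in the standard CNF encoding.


The PHP encoding has two parts:
1) At-least-one-hole clauses: 7 (one per pigeon, each with 6 literals).
2) At-most-one-pigeon-per-hole clauses: 6 holes * C(7,2) = 6 * 21 = 126.
Total clauses = 7 + 126 = 133.

133


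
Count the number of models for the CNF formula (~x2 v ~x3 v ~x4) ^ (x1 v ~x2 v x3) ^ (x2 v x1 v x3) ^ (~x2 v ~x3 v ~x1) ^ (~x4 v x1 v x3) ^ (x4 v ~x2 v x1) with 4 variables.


Enumerate all 16 truth assignments over 4 variables.
Test each against every clause.
Satisfying assignments found: 8.

8


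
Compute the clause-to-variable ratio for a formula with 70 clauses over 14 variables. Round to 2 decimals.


Clause-to-variable ratio = clauses / variables.
70 / 14 = 5.0.

5.0


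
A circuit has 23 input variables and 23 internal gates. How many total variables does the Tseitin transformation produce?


The Tseitin transformation introduces one auxiliary variable per gate.
Total variables = inputs + gates = 23 + 23 = 46.

46


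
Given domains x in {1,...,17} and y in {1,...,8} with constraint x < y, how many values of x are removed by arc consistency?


For the constraint x < y, x needs a supporting value in y's domain.
x can be at most 7 (one less than y's maximum).
Valid x values from domain: 7 out of 17.
Pruned = 17 - 7 = 10.

10


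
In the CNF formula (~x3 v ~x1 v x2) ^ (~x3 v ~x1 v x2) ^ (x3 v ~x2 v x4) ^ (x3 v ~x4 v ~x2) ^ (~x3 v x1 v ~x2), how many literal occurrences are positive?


Scan each clause for unnegated literals.
Clause 1: 1 positive; Clause 2: 1 positive; Clause 3: 2 positive; Clause 4: 1 positive; Clause 5: 1 positive.
Total positive literal occurrences = 6.

6


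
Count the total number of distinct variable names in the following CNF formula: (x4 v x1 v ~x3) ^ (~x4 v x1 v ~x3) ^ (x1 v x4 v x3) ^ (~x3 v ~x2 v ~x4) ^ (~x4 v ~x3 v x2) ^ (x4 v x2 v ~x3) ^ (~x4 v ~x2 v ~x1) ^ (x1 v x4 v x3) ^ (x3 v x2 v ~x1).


Identify each distinct variable in the formula.
Variables found: x1, x2, x3, x4.
Total distinct variables = 4.

4


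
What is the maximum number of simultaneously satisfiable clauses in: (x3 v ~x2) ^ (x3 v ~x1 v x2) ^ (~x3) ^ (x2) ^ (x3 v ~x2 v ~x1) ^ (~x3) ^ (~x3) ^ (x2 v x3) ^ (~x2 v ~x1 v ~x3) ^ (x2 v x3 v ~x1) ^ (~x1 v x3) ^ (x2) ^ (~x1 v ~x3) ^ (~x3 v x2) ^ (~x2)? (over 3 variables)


Enumerate all 8 truth assignments.
For each, count how many of the 15 clauses are satisfied.
The formula is not fully satisfiable, so the maximum is below 15.
Maximum simultaneously satisfiable clauses = 13.

13


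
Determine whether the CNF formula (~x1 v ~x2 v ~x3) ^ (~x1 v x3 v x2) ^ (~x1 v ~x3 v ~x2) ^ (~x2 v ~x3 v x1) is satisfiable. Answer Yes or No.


Check all 8 possible truth assignments.
Number of satisfying assignments found: 5.
The formula is satisfiable.

Yes


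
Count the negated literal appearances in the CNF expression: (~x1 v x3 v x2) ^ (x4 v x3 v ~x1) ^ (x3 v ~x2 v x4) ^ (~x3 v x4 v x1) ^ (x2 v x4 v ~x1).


Scan each clause for negated literals.
Clause 1: 1 negative; Clause 2: 1 negative; Clause 3: 1 negative; Clause 4: 1 negative; Clause 5: 1 negative.
Total negative literal occurrences = 5.

5


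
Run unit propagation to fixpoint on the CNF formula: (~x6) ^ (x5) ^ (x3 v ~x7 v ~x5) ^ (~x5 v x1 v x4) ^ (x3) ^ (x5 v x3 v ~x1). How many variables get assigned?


Unit propagation repeatedly assigns the literal in any unit clause, then simplifies.
Assignments in order: x6 = F, x5 = T, x3 = T.
No further unit clauses remain.
Total variables assigned = 3.

3


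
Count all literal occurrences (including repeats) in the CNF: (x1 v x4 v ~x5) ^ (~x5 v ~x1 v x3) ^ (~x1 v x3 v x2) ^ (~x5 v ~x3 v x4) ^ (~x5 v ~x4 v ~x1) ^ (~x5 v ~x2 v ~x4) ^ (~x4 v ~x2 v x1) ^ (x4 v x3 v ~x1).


Clause lengths: 3, 3, 3, 3, 3, 3, 3, 3.
Sum = 3 + 3 + 3 + 3 + 3 + 3 + 3 + 3 = 24.

24


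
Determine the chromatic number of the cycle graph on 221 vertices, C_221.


An odd cycle cannot be 2-colored: alternating two colors around the cycle returns to the start with a conflict.
Since 221 is odd, three colors are required (and three suffice).
Chromatic number = 3.

3


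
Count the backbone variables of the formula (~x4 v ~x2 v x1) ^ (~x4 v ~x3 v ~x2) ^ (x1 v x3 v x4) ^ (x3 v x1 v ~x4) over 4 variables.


Find all satisfying assignments: 10 model(s).
Check which variables have the same value in every model.
No variable is fixed across all models.
Backbone size = 0.

0


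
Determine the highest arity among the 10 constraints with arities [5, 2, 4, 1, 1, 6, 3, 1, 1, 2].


The arities are: 5, 2, 4, 1, 1, 6, 3, 1, 1, 2.
Scan for the maximum value.
Maximum arity = 6.

6


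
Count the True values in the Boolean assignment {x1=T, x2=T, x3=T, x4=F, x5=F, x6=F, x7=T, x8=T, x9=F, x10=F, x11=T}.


The weight is the number of variables assigned True.
True variables: x1, x2, x3, x7, x8, x11.
Weight = 6.

6


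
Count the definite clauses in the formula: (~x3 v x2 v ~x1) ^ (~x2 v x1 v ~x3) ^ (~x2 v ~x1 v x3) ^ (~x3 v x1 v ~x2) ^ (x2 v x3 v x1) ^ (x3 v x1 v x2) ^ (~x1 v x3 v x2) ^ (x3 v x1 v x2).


A definite clause has exactly one positive literal.
Clause 1: 1 positive -> definite
Clause 2: 1 positive -> definite
Clause 3: 1 positive -> definite
Clause 4: 1 positive -> definite
Clause 5: 3 positive -> not definite
Clause 6: 3 positive -> not definite
Clause 7: 2 positive -> not definite
Clause 8: 3 positive -> not definite
Definite clause count = 4.

4


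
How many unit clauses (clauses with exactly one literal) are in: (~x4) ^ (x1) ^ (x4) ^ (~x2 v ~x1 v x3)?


A unit clause contains exactly one literal.
Unit clauses found: (~x4), (x1), (x4).
Count = 3.

3


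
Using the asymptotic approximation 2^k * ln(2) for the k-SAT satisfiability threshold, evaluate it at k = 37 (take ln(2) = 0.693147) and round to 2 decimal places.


Using the asymptotic formula: threshold ~ 2^k * ln(2).
2^37 = 137438953472.
137438953472 * 0.693147 = 95265398282.26.

95265398282.26


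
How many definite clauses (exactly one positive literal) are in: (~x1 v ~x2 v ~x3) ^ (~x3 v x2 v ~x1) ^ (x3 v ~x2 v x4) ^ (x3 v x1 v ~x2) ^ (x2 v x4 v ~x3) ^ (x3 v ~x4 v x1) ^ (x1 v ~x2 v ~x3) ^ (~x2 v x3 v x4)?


A definite clause has exactly one positive literal.
Clause 1: 0 positive -> not definite
Clause 2: 1 positive -> definite
Clause 3: 2 positive -> not definite
Clause 4: 2 positive -> not definite
Clause 5: 2 positive -> not definite
Clause 6: 2 positive -> not definite
Clause 7: 1 positive -> definite
Clause 8: 2 positive -> not definite
Definite clause count = 2.

2


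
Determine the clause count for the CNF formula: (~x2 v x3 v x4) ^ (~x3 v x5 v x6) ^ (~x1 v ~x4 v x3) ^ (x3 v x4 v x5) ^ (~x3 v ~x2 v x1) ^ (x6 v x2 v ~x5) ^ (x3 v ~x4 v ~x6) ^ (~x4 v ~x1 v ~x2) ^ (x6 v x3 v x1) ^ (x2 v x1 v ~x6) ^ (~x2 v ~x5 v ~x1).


Each group enclosed in parentheses joined by ^ is one clause.
Counting the conjuncts: 11 clauses.

11


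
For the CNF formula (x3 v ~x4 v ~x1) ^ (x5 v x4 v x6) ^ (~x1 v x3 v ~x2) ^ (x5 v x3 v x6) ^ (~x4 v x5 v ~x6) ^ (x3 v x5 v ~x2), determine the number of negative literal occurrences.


Scan each clause for negated literals.
Clause 1: 2 negative; Clause 2: 0 negative; Clause 3: 2 negative; Clause 4: 0 negative; Clause 5: 2 negative; Clause 6: 1 negative.
Total negative literal occurrences = 7.

7


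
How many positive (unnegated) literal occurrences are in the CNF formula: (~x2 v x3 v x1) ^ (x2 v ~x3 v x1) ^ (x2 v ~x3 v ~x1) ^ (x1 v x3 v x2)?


Scan each clause for unnegated literals.
Clause 1: 2 positive; Clause 2: 2 positive; Clause 3: 1 positive; Clause 4: 3 positive.
Total positive literal occurrences = 8.

8


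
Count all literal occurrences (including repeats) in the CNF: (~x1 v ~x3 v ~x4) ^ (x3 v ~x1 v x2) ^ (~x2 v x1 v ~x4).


Clause lengths: 3, 3, 3.
Sum = 3 + 3 + 3 = 9.

9


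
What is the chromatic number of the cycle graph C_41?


An odd cycle cannot be 2-colored: alternating two colors around the cycle returns to the start with a conflict.
Since 41 is odd, three colors are required (and three suffice).
Chromatic number = 3.

3


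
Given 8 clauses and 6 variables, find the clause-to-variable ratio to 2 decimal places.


Clause-to-variable ratio = clauses / variables.
8 / 6 = 1.33.

1.33


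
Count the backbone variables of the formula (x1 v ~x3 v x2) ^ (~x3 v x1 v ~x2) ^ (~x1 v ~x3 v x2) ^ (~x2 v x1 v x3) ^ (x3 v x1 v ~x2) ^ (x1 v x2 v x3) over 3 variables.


Find all satisfying assignments: 3 model(s).
Check which variables have the same value in every model.
Fixed variables: x1=T.
Backbone size = 1.

1


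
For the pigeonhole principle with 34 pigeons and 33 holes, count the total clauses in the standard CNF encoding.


The PHP encoding has two parts:
1) At-least-one-hole clauses: 34 (one per pigeon, each with 33 literals).
2) At-most-one-pigeon-per-hole clauses: 33 holes * C(34,2) = 33 * 561 = 18513.
Total clauses = 34 + 18513 = 18547.

18547


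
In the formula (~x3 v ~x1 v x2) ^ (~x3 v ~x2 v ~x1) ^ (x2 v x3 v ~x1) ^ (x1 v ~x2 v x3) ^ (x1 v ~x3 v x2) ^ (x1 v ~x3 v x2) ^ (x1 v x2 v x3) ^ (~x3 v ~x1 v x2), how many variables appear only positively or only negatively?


A pure literal appears in only one polarity across all clauses.
No pure literals found.
Count = 0.

0


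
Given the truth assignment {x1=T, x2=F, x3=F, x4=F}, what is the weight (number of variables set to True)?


The weight is the number of variables assigned True.
True variables: x1.
Weight = 1.

1


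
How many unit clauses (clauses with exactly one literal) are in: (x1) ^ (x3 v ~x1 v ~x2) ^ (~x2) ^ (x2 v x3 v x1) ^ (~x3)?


A unit clause contains exactly one literal.
Unit clauses found: (x1), (~x2), (~x3).
Count = 3.

3


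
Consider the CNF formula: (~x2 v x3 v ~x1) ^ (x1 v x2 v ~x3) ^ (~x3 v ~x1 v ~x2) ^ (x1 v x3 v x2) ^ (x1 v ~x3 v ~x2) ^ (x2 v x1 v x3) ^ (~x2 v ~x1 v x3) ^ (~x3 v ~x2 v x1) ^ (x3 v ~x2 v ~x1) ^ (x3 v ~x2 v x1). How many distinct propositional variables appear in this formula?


Identify each distinct variable in the formula.
Variables found: x1, x2, x3.
Total distinct variables = 3.

3


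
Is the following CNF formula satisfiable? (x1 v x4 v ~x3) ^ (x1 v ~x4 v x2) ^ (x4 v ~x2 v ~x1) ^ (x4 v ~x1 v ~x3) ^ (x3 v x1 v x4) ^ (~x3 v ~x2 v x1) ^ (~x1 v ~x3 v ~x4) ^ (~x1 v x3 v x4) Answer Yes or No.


Check all 16 possible truth assignments.
Number of satisfying assignments found: 3.
The formula is satisfiable.

Yes


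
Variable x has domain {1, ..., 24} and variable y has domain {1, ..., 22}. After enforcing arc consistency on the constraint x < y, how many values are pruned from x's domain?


For the constraint x < y, x needs a supporting value in y's domain.
x can be at most 21 (one less than y's maximum).
Valid x values from domain: 21 out of 24.
Pruned = 24 - 21 = 3.

3


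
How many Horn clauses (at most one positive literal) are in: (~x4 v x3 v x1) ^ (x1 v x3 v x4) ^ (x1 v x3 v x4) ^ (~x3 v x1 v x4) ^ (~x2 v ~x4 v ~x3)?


A Horn clause has at most one positive literal.
Clause 1: 2 positive lit(s) -> not Horn
Clause 2: 3 positive lit(s) -> not Horn
Clause 3: 3 positive lit(s) -> not Horn
Clause 4: 2 positive lit(s) -> not Horn
Clause 5: 0 positive lit(s) -> Horn
Total Horn clauses = 1.

1


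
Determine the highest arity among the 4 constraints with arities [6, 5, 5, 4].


The arities are: 6, 5, 5, 4.
Scan for the maximum value.
Maximum arity = 6.

6


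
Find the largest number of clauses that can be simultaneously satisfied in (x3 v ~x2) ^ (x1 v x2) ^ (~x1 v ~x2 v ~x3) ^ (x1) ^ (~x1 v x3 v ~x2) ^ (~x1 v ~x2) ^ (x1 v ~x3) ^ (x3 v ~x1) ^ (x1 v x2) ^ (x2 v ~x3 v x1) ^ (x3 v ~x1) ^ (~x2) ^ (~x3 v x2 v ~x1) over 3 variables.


Enumerate all 8 truth assignments.
For each, count how many of the 13 clauses are satisfied.
The formula is not fully satisfiable, so the maximum is below 13.
Maximum simultaneously satisfiable clauses = 12.

12


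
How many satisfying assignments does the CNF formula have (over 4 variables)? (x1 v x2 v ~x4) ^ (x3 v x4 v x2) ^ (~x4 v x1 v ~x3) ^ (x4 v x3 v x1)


Enumerate all 16 truth assignments over 4 variables.
Test each against every clause.
Satisfying assignments found: 10.

10


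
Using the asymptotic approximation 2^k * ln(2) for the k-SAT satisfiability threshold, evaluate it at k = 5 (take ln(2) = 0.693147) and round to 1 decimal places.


Using the asymptotic formula: threshold ~ 2^k * ln(2).
2^5 = 32.
32 * 0.693147 = 22.2.

22.2


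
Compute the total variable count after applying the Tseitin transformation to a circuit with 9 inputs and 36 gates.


The Tseitin transformation introduces one auxiliary variable per gate.
Total variables = inputs + gates = 9 + 36 = 45.

45


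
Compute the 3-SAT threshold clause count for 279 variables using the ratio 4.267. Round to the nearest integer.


The 3-SAT phase transition occurs at approximately 4.267 clauses per variable.
m = 4.267 * 279 = 1190.493.
Rounded to nearest integer: 1190.

1190


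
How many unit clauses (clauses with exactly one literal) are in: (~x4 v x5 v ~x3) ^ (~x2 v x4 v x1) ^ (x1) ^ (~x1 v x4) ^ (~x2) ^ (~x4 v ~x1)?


A unit clause contains exactly one literal.
Unit clauses found: (x1), (~x2).
Count = 2.

2


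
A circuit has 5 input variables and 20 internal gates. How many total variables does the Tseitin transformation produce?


The Tseitin transformation introduces one auxiliary variable per gate.
Total variables = inputs + gates = 5 + 20 = 25.

25


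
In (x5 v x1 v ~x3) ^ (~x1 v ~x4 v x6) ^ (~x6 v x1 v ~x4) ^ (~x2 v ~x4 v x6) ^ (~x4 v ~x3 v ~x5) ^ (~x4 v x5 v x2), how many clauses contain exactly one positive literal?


A definite clause has exactly one positive literal.
Clause 1: 2 positive -> not definite
Clause 2: 1 positive -> definite
Clause 3: 1 positive -> definite
Clause 4: 1 positive -> definite
Clause 5: 0 positive -> not definite
Clause 6: 2 positive -> not definite
Definite clause count = 3.

3


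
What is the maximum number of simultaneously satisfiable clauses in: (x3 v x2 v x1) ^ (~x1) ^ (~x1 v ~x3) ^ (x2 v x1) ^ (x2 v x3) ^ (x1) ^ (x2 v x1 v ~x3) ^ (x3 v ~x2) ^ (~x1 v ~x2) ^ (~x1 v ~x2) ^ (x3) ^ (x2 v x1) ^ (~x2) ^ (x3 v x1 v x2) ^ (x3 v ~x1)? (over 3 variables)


Enumerate all 8 truth assignments.
For each, count how many of the 15 clauses are satisfied.
The formula is not fully satisfiable, so the maximum is below 15.
Maximum simultaneously satisfiable clauses = 13.

13


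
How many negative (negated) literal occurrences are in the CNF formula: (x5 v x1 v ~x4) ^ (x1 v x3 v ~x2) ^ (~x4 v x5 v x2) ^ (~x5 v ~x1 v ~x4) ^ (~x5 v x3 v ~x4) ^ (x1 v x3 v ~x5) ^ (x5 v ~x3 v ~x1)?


Scan each clause for negated literals.
Clause 1: 1 negative; Clause 2: 1 negative; Clause 3: 1 negative; Clause 4: 3 negative; Clause 5: 2 negative; Clause 6: 1 negative; Clause 7: 2 negative.
Total negative literal occurrences = 11.

11


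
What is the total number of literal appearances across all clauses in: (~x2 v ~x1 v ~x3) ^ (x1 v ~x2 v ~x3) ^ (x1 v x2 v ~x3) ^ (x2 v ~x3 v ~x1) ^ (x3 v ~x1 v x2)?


Clause lengths: 3, 3, 3, 3, 3.
Sum = 3 + 3 + 3 + 3 + 3 = 15.

15


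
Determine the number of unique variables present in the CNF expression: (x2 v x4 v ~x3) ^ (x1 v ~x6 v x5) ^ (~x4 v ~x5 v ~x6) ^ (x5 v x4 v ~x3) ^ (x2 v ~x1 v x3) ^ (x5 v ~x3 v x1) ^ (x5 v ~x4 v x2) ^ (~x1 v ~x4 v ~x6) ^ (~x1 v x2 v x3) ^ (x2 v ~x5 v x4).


Identify each distinct variable in the formula.
Variables found: x1, x2, x3, x4, x5, x6.
Total distinct variables = 6.

6


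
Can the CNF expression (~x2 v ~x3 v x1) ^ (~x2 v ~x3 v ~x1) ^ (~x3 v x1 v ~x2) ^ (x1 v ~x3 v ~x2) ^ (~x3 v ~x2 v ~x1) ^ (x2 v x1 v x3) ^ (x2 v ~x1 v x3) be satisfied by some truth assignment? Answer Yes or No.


Check all 8 possible truth assignments.
Number of satisfying assignments found: 4.
The formula is satisfiable.

Yes


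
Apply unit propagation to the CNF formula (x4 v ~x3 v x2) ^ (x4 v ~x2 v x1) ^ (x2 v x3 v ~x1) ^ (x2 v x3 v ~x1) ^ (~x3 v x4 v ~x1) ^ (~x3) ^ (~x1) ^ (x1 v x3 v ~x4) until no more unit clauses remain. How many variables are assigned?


Unit propagation repeatedly assigns the literal in any unit clause, then simplifies.
Assignments in order: x3 = F, x1 = F, x4 = F, x2 = F.
No further unit clauses remain.
Total variables assigned = 4.

4


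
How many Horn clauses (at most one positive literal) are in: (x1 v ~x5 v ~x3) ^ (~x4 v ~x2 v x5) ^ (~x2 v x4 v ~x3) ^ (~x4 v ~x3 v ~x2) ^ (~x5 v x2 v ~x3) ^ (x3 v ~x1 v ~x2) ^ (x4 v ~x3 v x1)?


A Horn clause has at most one positive literal.
Clause 1: 1 positive lit(s) -> Horn
Clause 2: 1 positive lit(s) -> Horn
Clause 3: 1 positive lit(s) -> Horn
Clause 4: 0 positive lit(s) -> Horn
Clause 5: 1 positive lit(s) -> Horn
Clause 6: 1 positive lit(s) -> Horn
Clause 7: 2 positive lit(s) -> not Horn
Total Horn clauses = 6.

6


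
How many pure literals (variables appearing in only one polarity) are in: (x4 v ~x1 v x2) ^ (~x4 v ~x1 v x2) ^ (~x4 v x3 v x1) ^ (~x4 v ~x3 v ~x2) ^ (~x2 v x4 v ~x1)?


A pure literal appears in only one polarity across all clauses.
No pure literals found.
Count = 0.

0


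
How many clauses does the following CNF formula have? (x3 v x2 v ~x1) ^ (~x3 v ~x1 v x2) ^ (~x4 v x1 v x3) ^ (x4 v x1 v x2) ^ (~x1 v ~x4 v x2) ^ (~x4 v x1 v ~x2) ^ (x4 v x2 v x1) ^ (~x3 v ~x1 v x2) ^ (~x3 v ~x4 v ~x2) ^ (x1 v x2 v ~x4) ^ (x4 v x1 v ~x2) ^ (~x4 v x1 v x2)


Each group enclosed in parentheses joined by ^ is one clause.
Counting the conjuncts: 12 clauses.

12


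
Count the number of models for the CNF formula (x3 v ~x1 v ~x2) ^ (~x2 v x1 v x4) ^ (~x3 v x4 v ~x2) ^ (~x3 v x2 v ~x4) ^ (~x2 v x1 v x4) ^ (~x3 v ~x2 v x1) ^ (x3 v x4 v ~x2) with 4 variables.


Enumerate all 16 truth assignments over 4 variables.
Test each against every clause.
Satisfying assignments found: 8.

8


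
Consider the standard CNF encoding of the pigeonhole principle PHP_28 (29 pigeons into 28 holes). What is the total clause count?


The PHP encoding has two parts:
1) At-least-one-hole clauses: 29 (one per pigeon, each with 28 literals).
2) At-most-one-pigeon-per-hole clauses: 28 holes * C(29,2) = 28 * 406 = 11368.
Total clauses = 29 + 11368 = 11397.

11397


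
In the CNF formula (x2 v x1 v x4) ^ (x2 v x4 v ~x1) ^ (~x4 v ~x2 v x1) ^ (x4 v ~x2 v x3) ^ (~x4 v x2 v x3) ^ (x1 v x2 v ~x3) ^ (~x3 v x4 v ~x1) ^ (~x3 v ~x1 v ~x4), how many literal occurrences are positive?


Scan each clause for unnegated literals.
Clause 1: 3 positive; Clause 2: 2 positive; Clause 3: 1 positive; Clause 4: 2 positive; Clause 5: 2 positive; Clause 6: 2 positive; Clause 7: 1 positive; Clause 8: 0 positive.
Total positive literal occurrences = 13.

13


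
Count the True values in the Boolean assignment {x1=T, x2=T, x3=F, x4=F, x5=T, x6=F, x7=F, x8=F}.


The weight is the number of variables assigned True.
True variables: x1, x2, x5.
Weight = 3.

3


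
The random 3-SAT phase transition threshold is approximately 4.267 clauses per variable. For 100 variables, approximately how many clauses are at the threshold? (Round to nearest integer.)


The 3-SAT phase transition occurs at approximately 4.267 clauses per variable.
m = 4.267 * 100 = 426.7.
Rounded to nearest integer: 427.

427


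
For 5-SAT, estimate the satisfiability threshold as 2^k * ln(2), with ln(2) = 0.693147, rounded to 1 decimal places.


Using the asymptotic formula: threshold ~ 2^k * ln(2).
2^5 = 32.
32 * 0.693147 = 22.2.

22.2


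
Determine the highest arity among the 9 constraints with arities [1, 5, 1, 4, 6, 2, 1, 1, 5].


The arities are: 1, 5, 1, 4, 6, 2, 1, 1, 5.
Scan for the maximum value.
Maximum arity = 6.

6
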